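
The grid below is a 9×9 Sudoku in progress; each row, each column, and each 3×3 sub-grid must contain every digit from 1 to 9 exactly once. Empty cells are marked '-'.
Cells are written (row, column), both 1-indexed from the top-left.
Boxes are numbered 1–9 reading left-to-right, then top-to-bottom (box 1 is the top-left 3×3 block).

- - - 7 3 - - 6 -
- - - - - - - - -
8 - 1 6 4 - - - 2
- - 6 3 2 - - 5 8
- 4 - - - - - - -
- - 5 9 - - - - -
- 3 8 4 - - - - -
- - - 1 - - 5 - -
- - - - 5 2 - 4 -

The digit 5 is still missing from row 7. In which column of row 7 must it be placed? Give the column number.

1

Consider where 5 can go in row 7.
(7,5) is out (column 5 already has a 5).
(7,6) is out (box 8 already has a 5).
(7,7) is out (column 7 already has a 5).
(7,8) is out (column 8 already has a 5).
(7,9) is out (box 9 already has a 5).
So the only cell in row 7 that can hold 5 is (7,1).
That is column 1.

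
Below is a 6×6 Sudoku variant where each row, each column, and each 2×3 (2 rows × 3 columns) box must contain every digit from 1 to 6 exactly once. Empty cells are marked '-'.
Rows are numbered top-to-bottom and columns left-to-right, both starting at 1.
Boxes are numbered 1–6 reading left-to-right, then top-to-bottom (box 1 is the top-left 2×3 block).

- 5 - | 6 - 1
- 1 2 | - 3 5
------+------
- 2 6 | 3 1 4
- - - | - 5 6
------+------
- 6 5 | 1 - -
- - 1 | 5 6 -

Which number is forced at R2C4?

4

Row 2 already contains {1, 2, 3, 5}.
Column 4 already contains {1, 3, 5, 6}.
Its 2×3 block (box 2) already contains {1, 3, 5, 6}.
The only value from 1–6 not eliminated is 4, so R2C4 = 4.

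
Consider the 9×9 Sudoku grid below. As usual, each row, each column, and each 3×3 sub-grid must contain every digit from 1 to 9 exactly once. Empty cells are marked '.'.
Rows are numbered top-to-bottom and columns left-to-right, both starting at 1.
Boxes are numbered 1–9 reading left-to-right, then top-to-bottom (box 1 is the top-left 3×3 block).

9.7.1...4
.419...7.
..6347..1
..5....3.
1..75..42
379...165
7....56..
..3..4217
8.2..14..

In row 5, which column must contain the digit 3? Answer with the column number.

Consider where 3 can go in row 5.
r5c2 is out (box 4 already has a 3).
r5c3 is out (column 3 already has a 3).
r5c7 is out (box 6 already has a 3).
So the only cell in row 5 that can hold 3 is r5c6.
That is column 6.

6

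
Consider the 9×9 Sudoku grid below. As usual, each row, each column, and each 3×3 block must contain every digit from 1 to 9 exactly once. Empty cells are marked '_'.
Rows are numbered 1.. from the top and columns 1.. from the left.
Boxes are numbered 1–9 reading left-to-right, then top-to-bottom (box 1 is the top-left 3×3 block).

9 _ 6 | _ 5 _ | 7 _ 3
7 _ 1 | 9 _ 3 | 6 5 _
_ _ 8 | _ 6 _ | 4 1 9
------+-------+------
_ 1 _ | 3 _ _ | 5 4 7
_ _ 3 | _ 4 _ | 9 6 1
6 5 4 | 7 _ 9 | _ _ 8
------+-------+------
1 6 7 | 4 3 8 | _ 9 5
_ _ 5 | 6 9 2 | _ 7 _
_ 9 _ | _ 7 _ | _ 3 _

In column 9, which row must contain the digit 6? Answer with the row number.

Consider where 6 can go in column 9.
row 2, column 9 is out (row 2 already has a 6).
row 8, column 9 is out (row 8 already has a 6).
So the only cell in column 9 that can hold 6 is row 9, column 9.
That is row 9.

9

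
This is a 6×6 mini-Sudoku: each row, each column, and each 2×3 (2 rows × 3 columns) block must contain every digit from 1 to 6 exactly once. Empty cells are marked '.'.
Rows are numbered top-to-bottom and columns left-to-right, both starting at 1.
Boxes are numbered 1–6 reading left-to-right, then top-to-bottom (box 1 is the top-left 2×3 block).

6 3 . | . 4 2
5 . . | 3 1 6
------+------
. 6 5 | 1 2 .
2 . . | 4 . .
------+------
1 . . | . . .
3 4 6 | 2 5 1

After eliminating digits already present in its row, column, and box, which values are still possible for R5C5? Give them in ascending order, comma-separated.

3,6

Row 5 already contains {1}.
Column 5 already contains {1, 2, 4, 5}.
Its 2×3 block (box 6) already contains {1, 2, 5}.
Removing those from 1–6 leaves {3, 6} as the candidates for R5C5.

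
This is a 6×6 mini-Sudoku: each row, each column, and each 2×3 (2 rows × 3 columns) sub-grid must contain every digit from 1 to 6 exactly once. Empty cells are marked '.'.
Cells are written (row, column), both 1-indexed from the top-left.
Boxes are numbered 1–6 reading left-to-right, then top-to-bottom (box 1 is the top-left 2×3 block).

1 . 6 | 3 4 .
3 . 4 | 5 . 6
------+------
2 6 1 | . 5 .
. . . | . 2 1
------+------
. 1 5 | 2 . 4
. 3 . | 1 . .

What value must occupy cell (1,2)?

Cell (1,2) itself could take any of {2, 5} by direct elimination.
Consider where 5 can go in box 1.
(2,2) is out (row 2 already has a 5).
So the only cell in box 1 that can hold 5 is (1,2).
Therefore (1,2) = 5.

5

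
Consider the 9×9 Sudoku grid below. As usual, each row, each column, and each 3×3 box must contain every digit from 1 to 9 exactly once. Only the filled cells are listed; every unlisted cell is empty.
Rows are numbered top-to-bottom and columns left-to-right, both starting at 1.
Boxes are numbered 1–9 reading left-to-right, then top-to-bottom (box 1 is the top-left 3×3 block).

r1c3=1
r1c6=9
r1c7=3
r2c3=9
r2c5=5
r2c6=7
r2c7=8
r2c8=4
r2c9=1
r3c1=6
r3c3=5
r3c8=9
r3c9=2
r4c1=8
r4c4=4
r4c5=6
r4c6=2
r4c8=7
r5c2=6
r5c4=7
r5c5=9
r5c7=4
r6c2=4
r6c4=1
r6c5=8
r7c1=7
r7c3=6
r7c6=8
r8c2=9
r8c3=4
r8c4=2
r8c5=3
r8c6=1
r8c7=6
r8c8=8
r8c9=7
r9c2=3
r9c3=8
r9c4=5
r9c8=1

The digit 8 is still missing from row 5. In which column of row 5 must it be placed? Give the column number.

9

Consider where 8 can go in row 5.
r5c1 is out (column 1 already has a 8).
r5c3 is out (column 3 already has a 8).
r5c6 is out (column 6 already has a 8).
r5c8 is out (column 8 already has a 8).
So the only cell in row 5 that can hold 8 is r5c9.
That is column 9.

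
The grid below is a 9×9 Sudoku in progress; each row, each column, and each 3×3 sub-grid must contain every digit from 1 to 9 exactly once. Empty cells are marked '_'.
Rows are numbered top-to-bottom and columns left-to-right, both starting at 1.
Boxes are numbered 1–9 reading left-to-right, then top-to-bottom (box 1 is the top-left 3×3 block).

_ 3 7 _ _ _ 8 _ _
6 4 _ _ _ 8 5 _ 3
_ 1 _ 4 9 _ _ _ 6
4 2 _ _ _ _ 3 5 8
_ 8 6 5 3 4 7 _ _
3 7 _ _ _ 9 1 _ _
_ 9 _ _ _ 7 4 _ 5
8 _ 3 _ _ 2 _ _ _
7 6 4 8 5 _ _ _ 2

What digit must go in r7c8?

8

Cell r7c8 itself could take any of {1, 3, 6, 8} by direct elimination.
Consider where 8 can go in row 7.
r7c1 is out (column 1 already has a 8).
r7c3 is out (box 7 already has a 8).
r7c4 is out (column 4 already has a 8).
r7c5 is out (box 8 already has a 8).
So the only cell in row 7 that can hold 8 is r7c8.
Therefore r7c8 = 8.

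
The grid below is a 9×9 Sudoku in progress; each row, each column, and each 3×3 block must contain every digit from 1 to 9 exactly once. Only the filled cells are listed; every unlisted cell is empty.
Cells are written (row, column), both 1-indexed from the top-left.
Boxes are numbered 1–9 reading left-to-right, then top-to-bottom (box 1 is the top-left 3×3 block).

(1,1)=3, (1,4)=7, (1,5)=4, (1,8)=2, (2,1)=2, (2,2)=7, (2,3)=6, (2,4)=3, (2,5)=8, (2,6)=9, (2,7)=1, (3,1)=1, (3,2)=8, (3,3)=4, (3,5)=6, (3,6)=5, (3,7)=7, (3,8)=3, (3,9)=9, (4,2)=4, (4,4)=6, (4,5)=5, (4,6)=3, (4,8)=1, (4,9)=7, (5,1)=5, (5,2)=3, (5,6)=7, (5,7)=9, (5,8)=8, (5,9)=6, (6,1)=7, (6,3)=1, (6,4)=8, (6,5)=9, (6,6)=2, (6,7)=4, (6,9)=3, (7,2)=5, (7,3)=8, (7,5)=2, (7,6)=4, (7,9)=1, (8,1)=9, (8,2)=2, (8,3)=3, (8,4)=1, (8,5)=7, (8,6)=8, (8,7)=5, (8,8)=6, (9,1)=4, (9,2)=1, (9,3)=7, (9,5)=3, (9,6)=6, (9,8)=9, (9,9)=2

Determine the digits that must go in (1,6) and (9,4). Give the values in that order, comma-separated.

1,5

For (1,6):
  Row 1 already contains {2, 3, 4, 7}.
  Column 6 already contains {2, 3, 4, 5, 6, 7, 8, 9}.
  Its 3×3 block (box 2) already contains {3, 4, 5, 6, 7, 8, 9}.
  The only value from 1–9 not eliminated is 1, so (1,6) = 1.
For (9,4):
  Row 9 already contains {1, 2, 3, 4, 6, 7, 9}.
  Column 4 already contains {1, 3, 6, 7, 8}.
  Its 3×3 block (box 8) already contains {1, 2, 3, 4, 6, 7, 8}.
  The only value from 1–9 not eliminated is 5, so (9,4) = 5.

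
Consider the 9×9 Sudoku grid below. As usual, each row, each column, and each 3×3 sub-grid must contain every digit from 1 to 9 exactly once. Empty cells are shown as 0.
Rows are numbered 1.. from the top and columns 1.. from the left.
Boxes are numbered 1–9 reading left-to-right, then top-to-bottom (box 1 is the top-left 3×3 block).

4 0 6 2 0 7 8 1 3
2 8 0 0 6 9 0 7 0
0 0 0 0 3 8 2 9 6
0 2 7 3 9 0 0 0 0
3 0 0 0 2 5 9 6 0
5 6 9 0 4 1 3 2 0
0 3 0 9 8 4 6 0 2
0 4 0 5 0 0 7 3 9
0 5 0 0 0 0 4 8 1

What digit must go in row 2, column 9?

4

Cell row 2, column 9 itself could take any of {4, 5} by direct elimination.
Consider where 4 can go in box 3.
row 2, column 7 is out (column 7 already has a 4).
So the only cell in box 3 that can hold 4 is row 2, column 9.
Therefore row 2, column 9 = 4.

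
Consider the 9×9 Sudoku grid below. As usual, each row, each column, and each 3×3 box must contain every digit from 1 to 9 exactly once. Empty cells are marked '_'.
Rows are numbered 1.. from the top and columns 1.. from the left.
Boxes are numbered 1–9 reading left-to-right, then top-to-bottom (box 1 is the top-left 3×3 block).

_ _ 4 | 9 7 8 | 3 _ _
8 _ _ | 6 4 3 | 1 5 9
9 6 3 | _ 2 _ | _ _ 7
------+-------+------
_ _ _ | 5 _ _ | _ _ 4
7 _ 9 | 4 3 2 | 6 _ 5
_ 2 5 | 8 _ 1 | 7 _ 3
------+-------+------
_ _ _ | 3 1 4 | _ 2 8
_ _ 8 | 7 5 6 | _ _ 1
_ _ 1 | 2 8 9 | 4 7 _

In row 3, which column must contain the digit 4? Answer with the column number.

Consider where 4 can go in row 3.
row 3, column 4 is out (column 4 already has a 4).
row 3, column 6 is out (column 6 already has a 4).
row 3, column 7 is out (column 7 already has a 4).
So the only cell in row 3 that can hold 4 is row 3, column 8.
That is column 8.

8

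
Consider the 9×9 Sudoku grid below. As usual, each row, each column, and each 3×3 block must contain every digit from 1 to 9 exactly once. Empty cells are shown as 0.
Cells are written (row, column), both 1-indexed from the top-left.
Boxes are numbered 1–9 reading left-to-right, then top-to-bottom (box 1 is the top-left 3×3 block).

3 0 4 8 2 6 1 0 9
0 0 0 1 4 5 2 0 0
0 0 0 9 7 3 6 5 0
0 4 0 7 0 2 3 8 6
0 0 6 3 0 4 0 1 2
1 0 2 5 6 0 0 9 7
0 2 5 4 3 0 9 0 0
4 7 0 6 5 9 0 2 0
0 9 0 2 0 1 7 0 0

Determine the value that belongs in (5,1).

Cell (5,1) itself could take any of {5, 7, 8, 9} by direct elimination.
Consider where 7 can go in row 5.
(5,2) is out (column 2 already has a 7).
(5,5) is out (column 5 already has a 7).
(5,7) is out (column 7 already has a 7).
So the only cell in row 5 that can hold 7 is (5,1).
Therefore (5,1) = 7.

7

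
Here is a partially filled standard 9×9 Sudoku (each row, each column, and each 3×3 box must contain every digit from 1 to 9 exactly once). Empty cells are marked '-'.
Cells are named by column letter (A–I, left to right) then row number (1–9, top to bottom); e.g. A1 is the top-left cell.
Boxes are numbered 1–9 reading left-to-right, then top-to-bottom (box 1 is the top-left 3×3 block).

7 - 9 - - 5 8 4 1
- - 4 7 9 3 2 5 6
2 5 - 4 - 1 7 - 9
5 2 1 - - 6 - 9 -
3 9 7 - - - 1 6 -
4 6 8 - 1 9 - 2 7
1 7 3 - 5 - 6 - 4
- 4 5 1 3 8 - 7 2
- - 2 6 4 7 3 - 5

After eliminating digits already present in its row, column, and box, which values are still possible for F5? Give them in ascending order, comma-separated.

2,4

Row 5 already contains {1, 3, 6, 7, 9}.
Column F already contains {1, 3, 5, 6, 7, 8, 9}.
Its 3×3 block (box 5) already contains {1, 6, 9}.
Removing those from 1–9 leaves {2, 4} as the candidates for F5.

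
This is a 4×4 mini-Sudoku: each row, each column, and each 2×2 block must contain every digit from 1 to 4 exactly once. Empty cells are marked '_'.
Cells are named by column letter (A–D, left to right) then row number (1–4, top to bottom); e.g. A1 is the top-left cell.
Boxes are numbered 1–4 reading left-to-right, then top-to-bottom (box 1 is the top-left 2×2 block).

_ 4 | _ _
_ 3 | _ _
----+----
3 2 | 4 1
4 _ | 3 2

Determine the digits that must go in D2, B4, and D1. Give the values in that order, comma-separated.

4,1,3

For D2:
  Row 2 already contains {3}.
  Column D already contains {1, 2}.
  Its 2×2 block (box 2) already contains {}.
  The only value from 1–4 not eliminated is 4, so D2 = 4.
For B4:
  Row 4 already contains {2, 3, 4}.
  Column B already contains {2, 3, 4}.
  Its 2×2 block (box 3) already contains {2, 3, 4}.
  The only value from 1–4 not eliminated is 1, so B4 = 1.
For D1:
  Row 1 already contains {4}.
  Column D already contains {1, 2}.
  Its 2×2 block (box 2) already contains {}.
  The only value from 1–4 not eliminated is 3, so D1 = 3.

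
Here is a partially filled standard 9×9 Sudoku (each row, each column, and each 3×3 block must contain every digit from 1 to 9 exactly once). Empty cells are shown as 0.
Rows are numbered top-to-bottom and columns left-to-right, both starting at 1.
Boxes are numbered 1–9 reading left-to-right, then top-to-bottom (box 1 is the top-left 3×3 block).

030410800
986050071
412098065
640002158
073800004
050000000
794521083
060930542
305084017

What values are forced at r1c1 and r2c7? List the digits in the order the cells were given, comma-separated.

5,4

For r1c1:
  Row 1 already contains {1, 3, 4, 8}.
  Column 1 already contains {3, 4, 6, 7, 9}.
  Its 3×3 block (box 1) already contains {1, 2, 3, 4, 6, 8, 9}.
  The only value from 1–9 not eliminated is 5, so r1c1 = 5.
For r2c7:
  Consider where 4 can go in box 3.
  r1c8 is out (row 1 already has a 4).
  r1c9 is out (row 1 already has a 4).
  r3c7 is out (row 3 already has a 4).
  So the only cell in box 3 that can hold 4 is r2c7.
  So r2c7 = 4.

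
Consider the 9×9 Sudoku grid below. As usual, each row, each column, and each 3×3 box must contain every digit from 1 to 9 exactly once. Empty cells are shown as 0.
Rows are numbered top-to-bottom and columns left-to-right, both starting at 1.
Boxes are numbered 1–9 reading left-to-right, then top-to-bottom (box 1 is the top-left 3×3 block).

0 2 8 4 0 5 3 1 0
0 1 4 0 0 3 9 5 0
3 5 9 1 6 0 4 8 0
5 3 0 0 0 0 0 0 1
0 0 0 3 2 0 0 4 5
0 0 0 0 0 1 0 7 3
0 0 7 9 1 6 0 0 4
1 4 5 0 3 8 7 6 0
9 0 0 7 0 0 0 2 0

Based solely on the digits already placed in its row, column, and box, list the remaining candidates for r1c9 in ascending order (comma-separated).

Row 1 already contains {1, 2, 3, 4, 5, 8}.
Column 9 already contains {1, 3, 4, 5}.
Its 3×3 block (box 3) already contains {1, 3, 4, 5, 8, 9}.
Removing those from 1–9 leaves {6, 7} as the candidates for r1c9.

6,7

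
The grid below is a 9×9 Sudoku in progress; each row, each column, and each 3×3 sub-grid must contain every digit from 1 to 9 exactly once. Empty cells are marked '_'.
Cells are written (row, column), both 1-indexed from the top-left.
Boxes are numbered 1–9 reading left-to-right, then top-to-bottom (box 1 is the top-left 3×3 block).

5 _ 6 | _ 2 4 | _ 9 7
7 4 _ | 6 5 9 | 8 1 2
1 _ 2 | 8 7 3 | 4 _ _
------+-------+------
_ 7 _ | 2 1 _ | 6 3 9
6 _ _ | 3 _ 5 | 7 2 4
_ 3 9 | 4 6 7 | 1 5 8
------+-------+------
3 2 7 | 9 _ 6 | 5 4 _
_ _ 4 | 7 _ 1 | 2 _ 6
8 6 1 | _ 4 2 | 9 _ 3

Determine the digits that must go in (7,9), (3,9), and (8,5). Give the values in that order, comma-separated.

1,5,3

For (7,9):
  Row 7 already contains {2, 3, 4, 5, 6, 7, 9}.
  Column 9 already contains {2, 3, 4, 6, 7, 8, 9}.
  Its 3×3 block (box 9) already contains {2, 3, 4, 5, 6, 9}.
  The only value from 1–9 not eliminated is 1, so (7,9) = 1.
For (3,9):
  Row 3 already contains {1, 2, 3, 4, 7, 8}.
  Column 9 already contains {2, 3, 4, 6, 7, 8, 9}.
  Its 3×3 block (box 3) already contains {1, 2, 4, 7, 8, 9}.
  The only value from 1–9 not eliminated is 5, so (3,9) = 5.
For (8,5):
  Consider where 3 can go in column 5.
  (5,5) is out (row 5 already has a 3).
  (7,5) is out (row 7 already has a 3).
  So the only cell in column 5 that can hold 3 is (8,5).
  So (8,5) = 3.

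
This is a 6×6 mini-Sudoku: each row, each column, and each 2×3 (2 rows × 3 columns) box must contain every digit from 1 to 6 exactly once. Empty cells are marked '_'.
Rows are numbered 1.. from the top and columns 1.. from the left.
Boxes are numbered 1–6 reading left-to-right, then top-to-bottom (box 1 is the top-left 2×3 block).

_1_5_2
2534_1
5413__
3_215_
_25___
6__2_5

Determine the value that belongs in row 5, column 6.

3

Cell row 5, column 6 itself could take any of {3, 4, 6} by direct elimination.
Consider where 3 can go in column 6.
row 3, column 6 is out (row 3 already has a 3).
row 4, column 6 is out (row 4 already has a 3).
So the only cell in column 6 that can hold 3 is row 5, column 6.
Therefore row 5, column 6 = 3.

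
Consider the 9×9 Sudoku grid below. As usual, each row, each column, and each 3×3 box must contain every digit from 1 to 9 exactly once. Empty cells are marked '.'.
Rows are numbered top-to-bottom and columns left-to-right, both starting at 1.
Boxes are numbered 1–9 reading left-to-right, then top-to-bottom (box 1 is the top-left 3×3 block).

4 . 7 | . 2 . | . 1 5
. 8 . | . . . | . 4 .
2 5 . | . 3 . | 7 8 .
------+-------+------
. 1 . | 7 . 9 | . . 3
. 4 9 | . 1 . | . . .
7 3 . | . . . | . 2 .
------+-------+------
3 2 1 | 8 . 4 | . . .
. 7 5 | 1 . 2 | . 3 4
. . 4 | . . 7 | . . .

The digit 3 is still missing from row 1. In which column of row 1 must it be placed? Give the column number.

Consider where 3 can go in row 1.
R1C2 is out (column 2 already has a 3).
R1C4 is out (box 2 already has a 3).
R1C6 is out (box 2 already has a 3).
So the only cell in row 1 that can hold 3 is R1C7.
That is column 7.

7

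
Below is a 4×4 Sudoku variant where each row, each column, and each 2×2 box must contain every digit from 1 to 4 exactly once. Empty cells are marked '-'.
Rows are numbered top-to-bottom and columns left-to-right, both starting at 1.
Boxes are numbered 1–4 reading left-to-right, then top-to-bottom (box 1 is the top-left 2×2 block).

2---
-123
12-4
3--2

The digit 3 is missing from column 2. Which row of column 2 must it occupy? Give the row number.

Consider where 3 can go in column 2.
r4c2 is out (row 4 already has a 3).
So the only cell in column 2 that can hold 3 is r1c2.
That is row 1.

1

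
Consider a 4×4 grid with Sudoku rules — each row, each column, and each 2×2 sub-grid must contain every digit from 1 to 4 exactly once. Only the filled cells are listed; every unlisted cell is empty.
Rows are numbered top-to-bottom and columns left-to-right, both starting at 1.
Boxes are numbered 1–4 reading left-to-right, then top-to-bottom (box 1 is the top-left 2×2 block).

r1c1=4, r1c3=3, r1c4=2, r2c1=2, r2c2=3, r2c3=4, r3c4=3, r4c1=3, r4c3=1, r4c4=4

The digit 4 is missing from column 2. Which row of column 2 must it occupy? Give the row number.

3

Consider where 4 can go in column 2.
r1c2 is out (row 1 already has a 4).
r4c2 is out (row 4 already has a 4).
So the only cell in column 2 that can hold 4 is r3c2.
That is row 3.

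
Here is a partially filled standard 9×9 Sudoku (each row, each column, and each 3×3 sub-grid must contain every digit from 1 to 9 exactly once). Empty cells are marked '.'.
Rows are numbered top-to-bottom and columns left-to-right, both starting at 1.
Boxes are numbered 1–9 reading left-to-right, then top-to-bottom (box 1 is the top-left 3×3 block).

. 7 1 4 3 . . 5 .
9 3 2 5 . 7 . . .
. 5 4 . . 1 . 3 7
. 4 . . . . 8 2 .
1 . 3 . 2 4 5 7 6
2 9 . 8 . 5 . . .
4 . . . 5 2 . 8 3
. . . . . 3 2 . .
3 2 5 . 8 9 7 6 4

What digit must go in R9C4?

Row 9 already contains {2, 3, 4, 5, 6, 7, 8, 9}.
Column 4 already contains {4, 5, 8}.
Its 3×3 block (box 8) already contains {2, 3, 5, 8, 9}.
The only value from 1–9 not eliminated is 1, so R9C4 = 1.

1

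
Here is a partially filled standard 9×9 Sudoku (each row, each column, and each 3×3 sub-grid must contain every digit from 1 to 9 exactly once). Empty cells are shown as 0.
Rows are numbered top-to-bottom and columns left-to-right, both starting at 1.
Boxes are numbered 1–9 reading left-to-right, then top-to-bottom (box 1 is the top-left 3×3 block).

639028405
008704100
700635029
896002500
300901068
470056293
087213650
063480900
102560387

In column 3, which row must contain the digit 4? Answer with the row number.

Consider where 4 can go in column 3.
R5C3 is out (box 4 already has a 4).
R6C3 is out (row 6 already has a 4).
So the only cell in column 3 that can hold 4 is R3C3.
That is row 3.

3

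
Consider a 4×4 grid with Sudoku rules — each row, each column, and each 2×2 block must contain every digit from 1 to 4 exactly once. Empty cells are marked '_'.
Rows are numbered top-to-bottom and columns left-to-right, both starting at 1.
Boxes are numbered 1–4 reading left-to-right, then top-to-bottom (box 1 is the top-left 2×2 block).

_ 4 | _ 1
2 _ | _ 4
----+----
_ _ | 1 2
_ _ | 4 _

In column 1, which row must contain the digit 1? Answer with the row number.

4

Consider where 1 can go in column 1.
r1c1 is out (row 1 already has a 1).
r3c1 is out (row 3 already has a 1).
So the only cell in column 1 that can hold 1 is r4c1.
That is row 4.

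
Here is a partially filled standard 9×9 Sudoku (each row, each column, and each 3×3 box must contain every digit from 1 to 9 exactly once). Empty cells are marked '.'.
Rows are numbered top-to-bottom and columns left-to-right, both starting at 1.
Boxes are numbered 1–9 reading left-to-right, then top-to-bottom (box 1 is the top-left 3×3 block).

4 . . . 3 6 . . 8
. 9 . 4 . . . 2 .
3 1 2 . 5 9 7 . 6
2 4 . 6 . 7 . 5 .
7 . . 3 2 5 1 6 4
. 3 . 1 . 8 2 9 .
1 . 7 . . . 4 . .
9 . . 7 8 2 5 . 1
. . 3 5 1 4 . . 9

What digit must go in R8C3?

4

Cell R8C3 itself could take any of {4, 6} by direct elimination.
Consider where 4 can go in column 3.
R1C3 is out (row 1 already has a 4).
R2C3 is out (row 2 already has a 4).
R4C3 is out (row 4 already has a 4).
R5C3 is out (row 5 already has a 4).
R6C3 is out (box 4 already has a 4).
So the only cell in column 3 that can hold 4 is R8C3.
Therefore R8C3 = 4.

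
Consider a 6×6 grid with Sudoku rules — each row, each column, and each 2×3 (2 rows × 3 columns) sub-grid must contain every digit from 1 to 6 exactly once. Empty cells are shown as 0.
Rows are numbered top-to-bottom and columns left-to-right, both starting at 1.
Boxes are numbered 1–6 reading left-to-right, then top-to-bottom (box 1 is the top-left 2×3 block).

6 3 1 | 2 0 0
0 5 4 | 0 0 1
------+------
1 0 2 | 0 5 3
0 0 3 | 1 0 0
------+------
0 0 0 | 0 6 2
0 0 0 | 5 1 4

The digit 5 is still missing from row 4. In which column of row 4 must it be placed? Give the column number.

1

Consider where 5 can go in row 4.
R4C2 is out (column 2 already has a 5).
R4C5 is out (column 5 already has a 5).
R4C6 is out (box 4 already has a 5).
So the only cell in row 4 that can hold 5 is R4C1.
That is column 1.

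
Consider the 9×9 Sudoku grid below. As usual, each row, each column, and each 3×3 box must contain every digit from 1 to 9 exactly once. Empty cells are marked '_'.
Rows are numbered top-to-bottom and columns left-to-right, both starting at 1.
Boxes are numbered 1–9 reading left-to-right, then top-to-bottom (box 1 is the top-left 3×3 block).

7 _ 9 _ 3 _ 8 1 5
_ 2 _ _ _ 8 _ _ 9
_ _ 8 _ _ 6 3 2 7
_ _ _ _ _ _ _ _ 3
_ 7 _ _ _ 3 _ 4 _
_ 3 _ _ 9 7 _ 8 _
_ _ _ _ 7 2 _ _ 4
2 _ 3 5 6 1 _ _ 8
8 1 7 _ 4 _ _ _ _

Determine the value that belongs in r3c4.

9

Cell r3c4 itself could take any of {1, 4, 9} by direct elimination.
Consider where 9 can go in box 2.
r1c4 is out (row 1 already has a 9).
r1c6 is out (row 1 already has a 9).
r2c4 is out (row 2 already has a 9).
r2c5 is out (row 2 already has a 9).
r3c5 is out (column 5 already has a 9).
So the only cell in box 2 that can hold 9 is r3c4.
Therefore r3c4 = 9.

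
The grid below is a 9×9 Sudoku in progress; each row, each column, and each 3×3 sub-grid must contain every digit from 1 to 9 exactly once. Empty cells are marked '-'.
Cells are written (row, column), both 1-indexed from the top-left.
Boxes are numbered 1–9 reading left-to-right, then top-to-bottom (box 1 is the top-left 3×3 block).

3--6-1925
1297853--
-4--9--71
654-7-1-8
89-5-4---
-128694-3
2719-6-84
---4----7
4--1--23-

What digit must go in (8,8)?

1

Cell (8,8) itself could take any of {1, 5, 6, 9} by direct elimination.
Consider where 1 can go in row 8.
(8,1) is out (column 1 already has a 1). (8,2) is out (column 2 already has a 1). (8,3) is out (column 3 already has a 1). (8,5) is out (box 8 already has a 1). The remaining empty cells in row 8 are similarly blocked.
So the only cell in row 8 that can hold 1 is (8,8).
Therefore (8,8) = 1.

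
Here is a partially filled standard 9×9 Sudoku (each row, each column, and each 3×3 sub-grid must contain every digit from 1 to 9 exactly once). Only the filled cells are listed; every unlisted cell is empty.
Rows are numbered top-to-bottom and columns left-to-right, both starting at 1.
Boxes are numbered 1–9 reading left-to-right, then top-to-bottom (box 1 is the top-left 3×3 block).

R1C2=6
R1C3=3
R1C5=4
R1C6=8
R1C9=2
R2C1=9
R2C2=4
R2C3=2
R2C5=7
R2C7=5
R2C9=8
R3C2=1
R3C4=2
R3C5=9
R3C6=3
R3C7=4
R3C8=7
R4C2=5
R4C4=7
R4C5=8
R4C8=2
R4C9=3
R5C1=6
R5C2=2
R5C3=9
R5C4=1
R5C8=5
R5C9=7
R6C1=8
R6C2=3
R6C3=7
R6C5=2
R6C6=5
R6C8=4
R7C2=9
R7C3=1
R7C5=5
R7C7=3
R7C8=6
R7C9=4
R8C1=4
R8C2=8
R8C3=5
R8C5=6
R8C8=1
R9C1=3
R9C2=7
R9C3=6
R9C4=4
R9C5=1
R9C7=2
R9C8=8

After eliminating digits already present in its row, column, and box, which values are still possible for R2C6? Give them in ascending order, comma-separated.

1,6

Row 2 already contains {2, 4, 5, 7, 8, 9}.
Column 6 already contains {3, 5, 8}.
Its 3×3 block (box 2) already contains {2, 3, 4, 7, 8, 9}.
Removing those from 1–9 leaves {1, 6} as the candidates for R2C6.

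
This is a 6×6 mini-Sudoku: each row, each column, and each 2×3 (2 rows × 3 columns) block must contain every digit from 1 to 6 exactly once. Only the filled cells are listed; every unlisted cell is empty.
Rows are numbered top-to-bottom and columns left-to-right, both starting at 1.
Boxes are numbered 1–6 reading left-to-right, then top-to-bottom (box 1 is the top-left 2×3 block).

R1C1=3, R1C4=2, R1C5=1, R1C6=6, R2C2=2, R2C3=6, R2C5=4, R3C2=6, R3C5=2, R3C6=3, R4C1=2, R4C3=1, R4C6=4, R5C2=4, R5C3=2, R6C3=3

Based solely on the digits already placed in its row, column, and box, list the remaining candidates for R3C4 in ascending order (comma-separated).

Row 3 already contains {2, 3, 6}.
Column 4 already contains {2}.
Its 2×3 block (box 4) already contains {2, 3, 4}.
Removing those from 1–6 leaves {1, 5} as the candidates for R3C4.

1,5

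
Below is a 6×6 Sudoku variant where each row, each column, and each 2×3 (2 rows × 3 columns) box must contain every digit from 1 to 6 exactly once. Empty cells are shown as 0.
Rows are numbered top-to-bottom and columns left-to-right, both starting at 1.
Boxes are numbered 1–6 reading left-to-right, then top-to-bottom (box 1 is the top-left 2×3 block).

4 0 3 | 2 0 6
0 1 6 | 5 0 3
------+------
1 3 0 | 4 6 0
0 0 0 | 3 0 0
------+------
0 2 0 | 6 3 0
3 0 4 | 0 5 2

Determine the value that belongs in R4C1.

6

Cell R4C1 itself could take any of {2, 5, 6} by direct elimination.
Consider where 6 can go in column 1.
R2C1 is out (row 2 already has a 6).
R5C1 is out (row 5 already has a 6).
So the only cell in column 1 that can hold 6 is R4C1.
Therefore R4C1 = 6.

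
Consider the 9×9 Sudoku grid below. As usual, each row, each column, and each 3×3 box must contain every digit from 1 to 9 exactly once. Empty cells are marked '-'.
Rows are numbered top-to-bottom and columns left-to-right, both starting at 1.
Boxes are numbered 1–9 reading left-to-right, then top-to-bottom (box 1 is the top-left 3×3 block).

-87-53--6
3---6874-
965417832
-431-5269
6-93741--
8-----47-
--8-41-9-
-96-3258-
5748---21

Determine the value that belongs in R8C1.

1

Row 8 already contains {2, 3, 5, 6, 8, 9}.
Column 1 already contains {3, 5, 6, 8, 9}.
Its 3×3 block (box 7) already contains {4, 5, 6, 7, 8, 9}.
The only value from 1–9 not eliminated is 1, so R8C1 = 1.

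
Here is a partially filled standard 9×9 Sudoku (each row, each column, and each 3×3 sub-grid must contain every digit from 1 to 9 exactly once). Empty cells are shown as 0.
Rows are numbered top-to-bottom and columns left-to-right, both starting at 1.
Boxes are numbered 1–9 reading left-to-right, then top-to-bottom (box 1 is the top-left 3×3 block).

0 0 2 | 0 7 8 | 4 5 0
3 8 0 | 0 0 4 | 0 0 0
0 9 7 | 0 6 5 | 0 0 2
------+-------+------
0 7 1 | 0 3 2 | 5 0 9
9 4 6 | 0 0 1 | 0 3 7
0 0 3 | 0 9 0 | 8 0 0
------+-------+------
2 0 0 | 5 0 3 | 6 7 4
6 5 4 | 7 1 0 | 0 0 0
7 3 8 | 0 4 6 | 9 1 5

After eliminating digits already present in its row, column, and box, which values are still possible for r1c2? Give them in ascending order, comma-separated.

Row 1 already contains {2, 4, 5, 7, 8}.
Column 2 already contains {3, 4, 5, 7, 8, 9}.
Its 3×3 block (box 1) already contains {2, 3, 7, 8, 9}.
Removing those from 1–9 leaves {1, 6} as the candidates for r1c2.

1,6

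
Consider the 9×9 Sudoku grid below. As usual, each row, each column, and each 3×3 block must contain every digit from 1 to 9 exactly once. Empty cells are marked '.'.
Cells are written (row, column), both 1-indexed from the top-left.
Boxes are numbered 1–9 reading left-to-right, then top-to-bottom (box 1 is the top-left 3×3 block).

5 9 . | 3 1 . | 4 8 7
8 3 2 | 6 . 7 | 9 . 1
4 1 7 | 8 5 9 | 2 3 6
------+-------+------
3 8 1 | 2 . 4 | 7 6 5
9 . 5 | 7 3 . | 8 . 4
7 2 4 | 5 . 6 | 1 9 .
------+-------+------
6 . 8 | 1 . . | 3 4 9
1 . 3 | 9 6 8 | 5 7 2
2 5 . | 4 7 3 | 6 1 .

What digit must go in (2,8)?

Row 2 already contains {1, 2, 3, 6, 7, 8, 9}.
Column 8 already contains {1, 3, 4, 6, 7, 8, 9}.
Its 3×3 block (box 3) already contains {1, 2, 3, 4, 6, 7, 8, 9}.
The only value from 1–9 not eliminated is 5, so (2,8) = 5.

5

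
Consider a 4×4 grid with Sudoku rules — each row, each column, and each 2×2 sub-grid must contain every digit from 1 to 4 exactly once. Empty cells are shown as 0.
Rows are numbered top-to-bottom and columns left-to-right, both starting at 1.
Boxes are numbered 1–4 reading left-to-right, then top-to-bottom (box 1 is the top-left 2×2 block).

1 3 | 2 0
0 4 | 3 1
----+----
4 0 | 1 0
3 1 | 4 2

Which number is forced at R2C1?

2

Row 2 already contains {1, 3, 4}.
Column 1 already contains {1, 3, 4}.
Its 2×2 block (box 1) already contains {1, 3, 4}.
The only value from 1–4 not eliminated is 2, so R2C1 = 2.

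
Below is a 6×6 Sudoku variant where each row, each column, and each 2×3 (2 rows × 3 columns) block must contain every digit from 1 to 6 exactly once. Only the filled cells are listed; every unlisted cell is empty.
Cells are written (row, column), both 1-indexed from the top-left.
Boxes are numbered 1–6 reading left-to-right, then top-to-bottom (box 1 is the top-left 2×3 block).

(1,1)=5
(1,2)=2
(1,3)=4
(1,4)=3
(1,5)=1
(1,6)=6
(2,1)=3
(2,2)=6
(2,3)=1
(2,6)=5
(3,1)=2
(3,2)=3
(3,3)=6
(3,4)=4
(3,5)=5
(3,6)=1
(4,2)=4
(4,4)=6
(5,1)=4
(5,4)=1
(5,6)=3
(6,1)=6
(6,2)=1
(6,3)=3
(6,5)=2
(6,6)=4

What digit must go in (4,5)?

3

Row 4 already contains {4, 6}.
Column 5 already contains {1, 2, 5}.
Its 2×3 block (box 4) already contains {1, 4, 5, 6}.
The only value from 1–6 not eliminated is 3, so (4,5) = 3.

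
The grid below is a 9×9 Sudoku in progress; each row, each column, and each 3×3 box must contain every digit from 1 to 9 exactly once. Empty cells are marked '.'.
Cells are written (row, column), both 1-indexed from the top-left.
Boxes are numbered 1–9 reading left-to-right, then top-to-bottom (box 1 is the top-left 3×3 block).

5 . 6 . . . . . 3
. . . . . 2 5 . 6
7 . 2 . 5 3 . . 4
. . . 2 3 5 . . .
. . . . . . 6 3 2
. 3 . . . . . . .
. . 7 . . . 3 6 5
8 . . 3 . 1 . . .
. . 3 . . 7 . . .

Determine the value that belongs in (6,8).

5

Cell (6,8) itself could take any of {1, 4, 5, 7, 8, 9} by direct elimination.
Consider where 5 can go in column 8.
(1,8) is out (row 1 already has a 5). (2,8) is out (row 2 already has a 5). (3,8) is out (row 3 already has a 5). (4,8) is out (row 4 already has a 5). The remaining empty cells in column 8 are similarly blocked.
So the only cell in column 8 that can hold 5 is (6,8).
Therefore (6,8) = 5.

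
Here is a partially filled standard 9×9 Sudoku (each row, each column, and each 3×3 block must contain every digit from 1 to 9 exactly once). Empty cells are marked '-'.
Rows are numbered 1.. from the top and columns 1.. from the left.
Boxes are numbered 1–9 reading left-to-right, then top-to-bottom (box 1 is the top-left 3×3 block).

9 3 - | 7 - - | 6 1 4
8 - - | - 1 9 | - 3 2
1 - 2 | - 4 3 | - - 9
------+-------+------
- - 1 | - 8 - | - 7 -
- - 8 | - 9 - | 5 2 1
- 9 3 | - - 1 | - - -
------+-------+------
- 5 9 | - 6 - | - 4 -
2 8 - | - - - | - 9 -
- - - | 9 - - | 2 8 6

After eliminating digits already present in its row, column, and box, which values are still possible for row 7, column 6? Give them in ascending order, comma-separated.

Row 7 already contains {4, 5, 6, 9}.
Column 6 already contains {1, 3, 9}.
Its 3×3 block (box 8) already contains {6, 9}.
Removing those from 1–9 leaves {2, 7, 8} as the candidates for row 7, column 6.

2,7,8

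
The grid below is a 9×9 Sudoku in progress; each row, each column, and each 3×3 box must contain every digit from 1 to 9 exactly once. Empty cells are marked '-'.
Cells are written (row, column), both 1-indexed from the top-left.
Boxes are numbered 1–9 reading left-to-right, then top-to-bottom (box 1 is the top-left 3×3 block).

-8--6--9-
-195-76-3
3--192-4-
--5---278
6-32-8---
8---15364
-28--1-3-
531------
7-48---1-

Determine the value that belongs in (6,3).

2

Cell (6,3) itself could take any of {2, 7} by direct elimination.
Consider where 2 can go in row 6.
(6,2) is out (column 2 already has a 2).
(6,4) is out (column 4 already has a 2).
So the only cell in row 6 that can hold 2 is (6,3).
Therefore (6,3) = 2.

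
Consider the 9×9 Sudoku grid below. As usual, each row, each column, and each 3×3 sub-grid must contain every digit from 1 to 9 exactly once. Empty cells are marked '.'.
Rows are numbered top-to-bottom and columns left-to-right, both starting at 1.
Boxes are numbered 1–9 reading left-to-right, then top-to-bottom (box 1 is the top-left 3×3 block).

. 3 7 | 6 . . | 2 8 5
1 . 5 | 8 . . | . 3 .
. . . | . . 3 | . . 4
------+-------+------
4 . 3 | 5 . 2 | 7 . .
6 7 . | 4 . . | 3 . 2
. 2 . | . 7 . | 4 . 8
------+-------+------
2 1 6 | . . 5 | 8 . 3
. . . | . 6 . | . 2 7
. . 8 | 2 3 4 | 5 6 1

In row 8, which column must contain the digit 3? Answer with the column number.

Consider where 3 can go in row 8.
R8C2 is out (column 2 already has a 3).
R8C3 is out (column 3 already has a 3).
R8C4 is out (box 8 already has a 3).
R8C6 is out (column 6 already has a 3).
R8C7 is out (column 7 already has a 3).
So the only cell in row 8 that can hold 3 is R8C1.
That is column 1.

1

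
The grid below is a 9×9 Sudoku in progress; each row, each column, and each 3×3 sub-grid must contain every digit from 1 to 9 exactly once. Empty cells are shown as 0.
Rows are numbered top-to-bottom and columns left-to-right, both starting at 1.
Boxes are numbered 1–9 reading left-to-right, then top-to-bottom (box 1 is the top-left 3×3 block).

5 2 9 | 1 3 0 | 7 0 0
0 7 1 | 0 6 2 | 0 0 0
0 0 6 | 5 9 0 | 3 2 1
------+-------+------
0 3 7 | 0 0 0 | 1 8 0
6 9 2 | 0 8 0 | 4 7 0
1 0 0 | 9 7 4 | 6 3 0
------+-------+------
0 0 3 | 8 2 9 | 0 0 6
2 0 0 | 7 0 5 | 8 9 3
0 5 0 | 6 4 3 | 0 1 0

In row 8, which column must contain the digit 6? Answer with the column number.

Consider where 6 can go in row 8.
R8C3 is out (column 3 already has a 6).
R8C5 is out (column 5 already has a 6).
So the only cell in row 8 that can hold 6 is R8C2.
That is column 2.

2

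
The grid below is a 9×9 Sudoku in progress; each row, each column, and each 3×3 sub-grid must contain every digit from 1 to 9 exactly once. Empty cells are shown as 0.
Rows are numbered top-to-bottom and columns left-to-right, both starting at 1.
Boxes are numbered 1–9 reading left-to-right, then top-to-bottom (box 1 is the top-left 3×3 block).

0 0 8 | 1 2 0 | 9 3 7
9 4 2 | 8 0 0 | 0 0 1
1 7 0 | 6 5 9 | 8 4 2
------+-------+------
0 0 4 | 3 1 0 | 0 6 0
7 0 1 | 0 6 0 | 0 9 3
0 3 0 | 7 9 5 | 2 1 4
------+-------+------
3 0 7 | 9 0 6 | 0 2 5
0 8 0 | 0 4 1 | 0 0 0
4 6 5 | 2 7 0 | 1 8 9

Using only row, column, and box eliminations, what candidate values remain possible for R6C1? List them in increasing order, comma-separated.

6,8

Row 6 already contains {1, 2, 3, 4, 5, 7, 9}.
Column 1 already contains {1, 3, 4, 7, 9}.
Its 3×3 block (box 4) already contains {1, 3, 4, 7}.
Removing those from 1–9 leaves {6, 8} as the candidates for R6C1.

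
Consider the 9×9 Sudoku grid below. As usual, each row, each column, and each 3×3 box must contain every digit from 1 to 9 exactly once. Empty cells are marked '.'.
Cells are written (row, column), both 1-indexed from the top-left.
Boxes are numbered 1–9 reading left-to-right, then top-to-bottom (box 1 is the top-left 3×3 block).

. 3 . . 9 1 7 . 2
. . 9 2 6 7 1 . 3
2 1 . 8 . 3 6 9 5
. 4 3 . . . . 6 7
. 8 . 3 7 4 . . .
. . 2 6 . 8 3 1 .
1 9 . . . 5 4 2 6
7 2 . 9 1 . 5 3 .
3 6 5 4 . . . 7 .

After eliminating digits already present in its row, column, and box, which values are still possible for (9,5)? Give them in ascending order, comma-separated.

Row 9 already contains {3, 4, 5, 6, 7}.
Column 5 already contains {1, 6, 7, 9}.
Its 3×3 block (box 8) already contains {1, 4, 5, 9}.
Removing those from 1–9 leaves {2, 8} as the candidates for (9,5).

2,8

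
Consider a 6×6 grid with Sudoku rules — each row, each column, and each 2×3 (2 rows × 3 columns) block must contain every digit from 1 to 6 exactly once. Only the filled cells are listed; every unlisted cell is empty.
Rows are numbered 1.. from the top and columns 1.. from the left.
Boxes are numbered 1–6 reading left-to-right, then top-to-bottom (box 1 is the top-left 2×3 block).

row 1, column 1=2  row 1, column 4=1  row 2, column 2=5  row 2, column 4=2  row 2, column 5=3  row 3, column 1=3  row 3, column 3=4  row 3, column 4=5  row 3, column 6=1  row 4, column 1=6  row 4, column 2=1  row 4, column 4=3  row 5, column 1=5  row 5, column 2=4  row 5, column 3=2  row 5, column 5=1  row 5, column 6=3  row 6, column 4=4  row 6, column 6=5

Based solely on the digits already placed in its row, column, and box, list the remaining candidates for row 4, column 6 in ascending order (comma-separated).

Row 4 already contains {1, 3, 6}.
Column 6 already contains {1, 3, 5}.
Its 2×3 block (box 4) already contains {1, 3, 5}.
Removing those from 1–6 leaves {2, 4} as the candidates for row 4, column 6.

2,4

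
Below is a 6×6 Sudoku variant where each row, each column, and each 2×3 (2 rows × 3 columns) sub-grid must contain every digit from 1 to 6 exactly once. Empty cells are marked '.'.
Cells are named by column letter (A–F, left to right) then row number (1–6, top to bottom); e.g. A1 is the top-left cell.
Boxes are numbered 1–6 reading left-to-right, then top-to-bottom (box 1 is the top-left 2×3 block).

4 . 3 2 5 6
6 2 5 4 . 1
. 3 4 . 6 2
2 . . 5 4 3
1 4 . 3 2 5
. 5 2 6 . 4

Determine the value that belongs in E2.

3

Row 2 already contains {1, 2, 4, 5, 6}.
Column E already contains {2, 4, 5, 6}.
Its 2×3 block (box 2) already contains {1, 2, 4, 5, 6}.
The only value from 1–6 not eliminated is 3, so E2 = 3.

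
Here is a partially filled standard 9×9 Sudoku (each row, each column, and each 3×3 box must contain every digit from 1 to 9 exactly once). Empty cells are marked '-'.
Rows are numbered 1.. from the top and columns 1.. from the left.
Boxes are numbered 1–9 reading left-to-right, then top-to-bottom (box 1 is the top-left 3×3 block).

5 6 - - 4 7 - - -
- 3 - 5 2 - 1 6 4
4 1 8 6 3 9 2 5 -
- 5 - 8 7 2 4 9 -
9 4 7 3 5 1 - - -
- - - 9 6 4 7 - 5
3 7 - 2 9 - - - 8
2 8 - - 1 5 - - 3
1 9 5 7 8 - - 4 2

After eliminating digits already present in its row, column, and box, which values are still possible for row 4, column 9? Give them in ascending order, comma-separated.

Row 4 already contains {2, 4, 5, 7, 8, 9}.
Column 9 already contains {2, 3, 4, 5, 8}.
Its 3×3 block (box 6) already contains {4, 5, 7, 9}.
Removing those from 1–9 leaves {1, 6} as the candidates for row 4, column 9.

1,6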